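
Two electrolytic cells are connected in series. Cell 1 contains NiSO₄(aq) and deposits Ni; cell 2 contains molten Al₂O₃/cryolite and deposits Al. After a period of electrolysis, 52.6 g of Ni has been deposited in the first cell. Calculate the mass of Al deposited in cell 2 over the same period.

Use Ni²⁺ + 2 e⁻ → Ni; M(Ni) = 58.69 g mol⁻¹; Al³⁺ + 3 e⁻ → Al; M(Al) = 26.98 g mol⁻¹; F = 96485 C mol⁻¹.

16.1 g

n(Ni) = 52.6 / 58.69 = 0.8962 mol.
Since Ni²⁺ + 2 e⁻ → Ni, n(e⁻) passed = 2 × 0.8962 = 1.792 mol.
Cells in series carry the same charge, so the same 1.792 mol of electrons passes through cell 2.
Al³⁺ + 3 e⁻ → Al, so n(Al) = 1.792 / 3 = 0.5975 mol.
m(Al) = 0.5975 × 26.98 = 16.1 g.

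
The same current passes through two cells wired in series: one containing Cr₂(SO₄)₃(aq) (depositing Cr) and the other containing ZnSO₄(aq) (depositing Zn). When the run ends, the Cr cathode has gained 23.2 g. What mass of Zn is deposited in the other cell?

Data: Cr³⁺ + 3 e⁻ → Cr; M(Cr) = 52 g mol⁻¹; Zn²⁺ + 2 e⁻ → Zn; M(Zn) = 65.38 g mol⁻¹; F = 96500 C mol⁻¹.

43.8 g

n(Cr) = 23.2 / 52 = 0.4462 mol.
Since Cr³⁺ + 3 e⁻ → Cr, n(e⁻) passed = 3 × 0.4462 = 1.338 mol.
Cells in series carry the same charge, so the same 1.338 mol of electrons passes through cell 2.
Zn²⁺ + 2 e⁻ → Zn, so n(Zn) = 1.338 / 2 = 0.6692 mol.
m(Zn) = 0.6692 × 65.38 = 43.8 g.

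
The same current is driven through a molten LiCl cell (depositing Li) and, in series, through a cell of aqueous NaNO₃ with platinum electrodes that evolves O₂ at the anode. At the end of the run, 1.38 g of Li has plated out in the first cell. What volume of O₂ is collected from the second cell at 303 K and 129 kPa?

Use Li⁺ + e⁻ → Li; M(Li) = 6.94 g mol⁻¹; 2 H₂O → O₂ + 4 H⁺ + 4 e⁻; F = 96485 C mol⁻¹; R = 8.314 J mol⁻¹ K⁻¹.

0.971 L

n(Li) = 1.38 / 6.94 = 0.1988 mol, so n(e⁻) = 1 × 0.1988 = 0.1988 mol.
The cells are in series, so the same 0.1988 mol of electrons passes through the second cell.
2 H₂O → O₂ + 4 H⁺ + 4 e⁻ — 4 mol e⁻ per mol O₂, so n(O₂) = 0.1988/4 = 0.04971 mol.
V = nRT/P = (0.04971 × 8.314 × 303) / (129 × 10³) = 9.71 × 10⁻⁴ m³ = 0.971 L.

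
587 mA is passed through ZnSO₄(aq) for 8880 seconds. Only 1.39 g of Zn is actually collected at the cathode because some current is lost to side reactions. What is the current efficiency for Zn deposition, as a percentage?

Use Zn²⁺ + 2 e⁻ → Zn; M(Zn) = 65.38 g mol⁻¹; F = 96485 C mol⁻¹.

78.7 %

Q = I·t = 0.5870 × 8880.0 = 5213 C; n(e⁻) = 5213/96485 = 0.05402 mol.
Theoretical n(Zn) = n(e⁻)/2 = 0.02701 mol, i.e. m_theo = 0.02701 × 65.38 = 1.766 g.
Efficiency = m_actual / m_theo = 1.39 / 1.766 = 78.7 %.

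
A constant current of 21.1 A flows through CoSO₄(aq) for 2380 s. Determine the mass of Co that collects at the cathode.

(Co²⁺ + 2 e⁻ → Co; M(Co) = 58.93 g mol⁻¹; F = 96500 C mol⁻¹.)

15.3 g

Q = I·t = 21.10 A × 2380.0 s = 50220 C.
n(e⁻) = Q/F = 50220 / 96500 = 0.5204 mol.
Co²⁺ + 2 e⁻ → Co, so n(Co) = n(e⁻)/2 = 0.2602 mol.
m = n·M = 0.2602 × 58.93 = 15.3 g.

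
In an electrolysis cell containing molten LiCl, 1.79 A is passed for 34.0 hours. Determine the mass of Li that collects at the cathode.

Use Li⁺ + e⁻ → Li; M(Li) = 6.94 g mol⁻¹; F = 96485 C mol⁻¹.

15.8 g

Q = I·t = 1.790 A × 122400 s = 219100 C.
n(e⁻) = Q/F = 219100 / 96485 = 2.271 mol.
Li⁺ + e⁻ → Li, so n(Li) = n(e⁻)/1 = 2.271 mol.
m = n·M = 2.271 × 6.94 = 15.8 g.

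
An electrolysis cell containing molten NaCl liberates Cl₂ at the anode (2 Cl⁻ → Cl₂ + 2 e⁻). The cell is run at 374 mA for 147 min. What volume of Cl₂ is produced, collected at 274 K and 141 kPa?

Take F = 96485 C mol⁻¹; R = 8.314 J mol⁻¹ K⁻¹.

Q = I·t = 0.3740 A × 8820.0 s = 3299 C.
n(e⁻) = Q/F = 3299 / 96485 = 0.03419 mol.
2 electrons are transferred per Cl₂ molecule, so n(Cl₂) = 0.03419 / 2 = 0.01709 mol.
V = nRT/P = (0.01709 × 8.314 × 274) / (141 × 10³ Pa) = 2.76 × 10⁻⁴ m³ = 0.276 L.

0.276 L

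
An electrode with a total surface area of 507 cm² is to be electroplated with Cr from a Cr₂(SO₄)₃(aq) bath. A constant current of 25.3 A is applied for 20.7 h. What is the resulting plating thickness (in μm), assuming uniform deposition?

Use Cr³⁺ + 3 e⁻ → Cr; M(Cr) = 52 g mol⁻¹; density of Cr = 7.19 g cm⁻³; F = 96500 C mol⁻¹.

929 μm

Q = I·t = 25.30 × 74520 = 1885000 C; n(e⁻) = 19.54 mol.
n(Cr) = n(e⁻)/3 = 6.512 mol, so m = 6.512 × 52 = 338.6 g.
Volume = m/ρ = 338.6 / 7.19 = 47.10 cm³.
Thickness = V/A = 47.10 / 507 = 0.0929 cm = 929 μm.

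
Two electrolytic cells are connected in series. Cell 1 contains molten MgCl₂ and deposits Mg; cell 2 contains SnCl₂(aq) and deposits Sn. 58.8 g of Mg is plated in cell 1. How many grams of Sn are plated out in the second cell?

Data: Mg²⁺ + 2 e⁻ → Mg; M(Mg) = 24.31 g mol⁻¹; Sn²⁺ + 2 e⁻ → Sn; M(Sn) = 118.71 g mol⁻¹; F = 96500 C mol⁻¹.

287 g

n(Mg) = 58.8 / 24.31 = 2.419 mol.
Since Mg²⁺ + 2 e⁻ → Mg, n(e⁻) passed = 2 × 2.419 = 4.838 mol.
Cells in series carry the same charge, so the same 4.838 mol of electrons passes through cell 2.
Sn²⁺ + 2 e⁻ → Sn, so n(Sn) = 4.838 / 2 = 2.419 mol.
m(Sn) = 2.419 × 118.71 = 287 g.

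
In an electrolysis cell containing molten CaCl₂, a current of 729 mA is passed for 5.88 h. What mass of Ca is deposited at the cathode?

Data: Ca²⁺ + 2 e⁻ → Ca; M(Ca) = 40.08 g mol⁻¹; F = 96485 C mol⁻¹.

3.21 g

Q = I·t = 0.7290 A × 21168 s = 15430 C.
n(e⁻) = Q/F = 15430 / 96485 = 0.1599 mol.
Ca²⁺ + 2 e⁻ → Ca, so n(Ca) = n(e⁻)/2 = 0.07997 mol.
m = n·M = 0.07997 × 40.08 = 3.21 g.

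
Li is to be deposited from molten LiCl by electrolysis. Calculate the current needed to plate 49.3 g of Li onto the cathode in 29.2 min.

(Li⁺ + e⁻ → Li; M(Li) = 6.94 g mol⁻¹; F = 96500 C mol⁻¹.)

391 A

n(Li) = 49.3 / 6.94 = 7.104 mol.
n(e⁻) = 1 × 7.104 = 7.104 mol.
Q = n(e⁻)·F = 7.104 × 96500 = 685500 C.
I = Q/t = 685500 / 1752.0 s = 391 A.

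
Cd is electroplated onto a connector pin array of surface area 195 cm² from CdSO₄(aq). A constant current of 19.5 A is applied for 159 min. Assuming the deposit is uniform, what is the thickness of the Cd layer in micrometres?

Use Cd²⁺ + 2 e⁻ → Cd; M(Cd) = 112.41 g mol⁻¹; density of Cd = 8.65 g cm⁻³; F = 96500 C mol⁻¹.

642 μm

Q = I·t = 19.50 × 9540.0 = 186000 C; n(e⁻) = 1.928 mol.
n(Cd) = n(e⁻)/2 = 0.9639 mol, so m = 0.9639 × 112.41 = 108.4 g.
Volume = m/ρ = 108.4 / 8.65 = 12.53 cm³.
Thickness = V/A = 12.53 / 195 = 0.0642 cm = 642 μm.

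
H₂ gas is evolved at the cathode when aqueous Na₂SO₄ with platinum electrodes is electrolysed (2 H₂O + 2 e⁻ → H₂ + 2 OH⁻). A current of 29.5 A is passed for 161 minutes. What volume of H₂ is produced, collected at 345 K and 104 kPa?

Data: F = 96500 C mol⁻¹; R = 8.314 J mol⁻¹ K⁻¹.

40.7 L

Q = I·t = 29.50 A × 9660.0 s = 285000 C.
n(e⁻) = Q/F = 285000 / 96500 = 2.953 mol.
2 electrons are transferred per H₂ molecule, so n(H₂) = 2.953 / 2 = 1.477 mol.
V = nRT/P = (1.477 × 8.314 × 345) / (104 × 10³ Pa) = 0.0407 m³ = 40.7 L.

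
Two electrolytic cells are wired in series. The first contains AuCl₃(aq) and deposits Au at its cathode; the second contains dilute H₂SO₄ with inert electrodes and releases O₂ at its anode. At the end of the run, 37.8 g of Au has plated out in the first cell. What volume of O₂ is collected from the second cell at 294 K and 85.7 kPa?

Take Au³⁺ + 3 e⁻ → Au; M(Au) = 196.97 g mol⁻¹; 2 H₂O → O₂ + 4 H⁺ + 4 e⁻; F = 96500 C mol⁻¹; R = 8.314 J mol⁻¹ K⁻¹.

n(Au) = 37.8 / 196.97 = 0.1919 mol, so n(e⁻) = 3 × 0.1919 = 0.5757 mol.
The cells are in series, so the same 0.5757 mol of electrons passes through the second cell.
2 H₂O → O₂ + 4 H⁺ + 4 e⁻ — 4 mol e⁻ per mol O₂, so n(O₂) = 0.5757/4 = 0.1439 mol.
V = nRT/P = (0.1439 × 8.314 × 294) / (85.7 × 10³) = 0.00411 m³ = 4.11 L.

4.11 L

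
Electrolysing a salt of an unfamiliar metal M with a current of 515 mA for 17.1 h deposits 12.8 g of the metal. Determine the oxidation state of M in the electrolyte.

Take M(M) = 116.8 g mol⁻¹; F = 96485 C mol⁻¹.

+3

Q = I·t = 0.5150 A × 61560 s = 31700 C, so n(e⁻) = 31700/96485 = 0.3286 mol.
n(M) deposited = 12.8 / 116.8 = 0.1096 mol.
Electrons per atom = n(e⁻)/n(M) = 0.3286 / 0.1096 = 3.00 ≈ 3, so the ion is M³⁺.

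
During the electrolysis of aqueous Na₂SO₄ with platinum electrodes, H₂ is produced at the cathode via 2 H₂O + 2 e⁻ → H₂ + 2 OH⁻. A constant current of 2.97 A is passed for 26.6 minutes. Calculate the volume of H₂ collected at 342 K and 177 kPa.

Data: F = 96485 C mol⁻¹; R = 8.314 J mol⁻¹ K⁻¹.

Q = I·t = 2.970 A × 1596.0 s = 4740 C.
n(e⁻) = Q/F = 4740 / 96485 = 0.04913 mol.
2 electrons are transferred per H₂ molecule, so n(H₂) = 0.04913 / 2 = 0.02456 mol.
V = nRT/P = (0.02456 × 8.314 × 342) / (177 × 10³ Pa) = 3.95 × 10⁻⁴ m³ = 0.395 L.

0.395 L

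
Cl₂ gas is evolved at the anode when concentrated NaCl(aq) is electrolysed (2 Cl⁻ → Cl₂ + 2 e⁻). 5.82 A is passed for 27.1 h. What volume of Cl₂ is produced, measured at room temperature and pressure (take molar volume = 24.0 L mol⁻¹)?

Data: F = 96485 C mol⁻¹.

Q = I·t = 5.820 A × 97560 s = 567800 C.
n(e⁻) = Q/F = 567800 / 96485 = 5.885 mol.
2 electrons are transferred per Cl₂ molecule, so n(Cl₂) = 5.885 / 2 = 2.942 mol.
V = n × V_m = 2.942 × 24.0 = 70.6 L.

70.6 L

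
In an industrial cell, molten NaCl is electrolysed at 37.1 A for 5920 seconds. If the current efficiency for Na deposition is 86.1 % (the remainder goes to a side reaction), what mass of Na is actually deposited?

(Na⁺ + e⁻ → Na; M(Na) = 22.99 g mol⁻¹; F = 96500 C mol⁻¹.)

45.1 g

Q = I·t = 37.10 × 5920.0 = 219600 C.
n(e⁻) = 219600/96500 = 2.276 mol; theoretically n(Na) = 2.276/1 = 2.276 mol, m_theo = 52.32 g.
At 86.1 % efficiency, m_actual = 0.861 × 52.32 = 45.1 g.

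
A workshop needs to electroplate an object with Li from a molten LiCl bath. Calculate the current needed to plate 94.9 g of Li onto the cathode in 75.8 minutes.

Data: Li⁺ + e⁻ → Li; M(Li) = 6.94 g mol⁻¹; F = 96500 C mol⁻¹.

n(Li) = 94.9 / 6.94 = 13.67 mol.
n(e⁻) = 1 × 13.67 = 13.67 mol.
Q = n(e⁻)·F = 13.67 × 96500 = 1320000 C.
I = Q/t = 1320000 / 4548.0 s = 290 A.

290 A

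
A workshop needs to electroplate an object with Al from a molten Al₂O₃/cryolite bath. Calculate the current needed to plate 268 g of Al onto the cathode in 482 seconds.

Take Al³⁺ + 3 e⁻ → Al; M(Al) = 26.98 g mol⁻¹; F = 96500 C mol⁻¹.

n(Al) = 268 / 26.98 = 9.933 mol.
n(e⁻) = 3 × 9.933 = 29.80 mol.
Q = n(e⁻)·F = 29.80 × 96500 = 2876000 C.
I = Q/t = 2876000 / 482.00 s = 5970 A.

5970 A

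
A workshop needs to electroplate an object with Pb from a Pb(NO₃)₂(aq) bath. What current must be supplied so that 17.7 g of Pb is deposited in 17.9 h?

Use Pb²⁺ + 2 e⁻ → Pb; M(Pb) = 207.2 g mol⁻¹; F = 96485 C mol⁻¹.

n(Pb) = 17.7 / 207.2 = 0.08542 mol.
n(e⁻) = 2 × 0.08542 = 0.1708 mol.
Q = n(e⁻)·F = 0.1708 × 96485 = 16480 C.
I = Q/t = 16480 / 64440 s = 0.256 A.

0.256 A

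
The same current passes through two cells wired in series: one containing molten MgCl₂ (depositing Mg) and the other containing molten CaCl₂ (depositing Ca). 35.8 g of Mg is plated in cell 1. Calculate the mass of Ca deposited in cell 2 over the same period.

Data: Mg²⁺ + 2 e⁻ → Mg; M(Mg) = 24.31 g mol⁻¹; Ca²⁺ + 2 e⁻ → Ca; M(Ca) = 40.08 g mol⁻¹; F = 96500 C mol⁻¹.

59.0 g

n(Mg) = 35.8 / 24.31 = 1.473 mol.
Since Mg²⁺ + 2 e⁻ → Mg, n(e⁻) passed = 2 × 1.473 = 2.945 mol.
Cells in series carry the same charge, so the same 2.945 mol of electrons passes through cell 2.
Ca²⁺ + 2 e⁻ → Ca, so n(Ca) = 2.945 / 2 = 1.473 mol.
m(Ca) = 1.473 × 40.08 = 59.0 g.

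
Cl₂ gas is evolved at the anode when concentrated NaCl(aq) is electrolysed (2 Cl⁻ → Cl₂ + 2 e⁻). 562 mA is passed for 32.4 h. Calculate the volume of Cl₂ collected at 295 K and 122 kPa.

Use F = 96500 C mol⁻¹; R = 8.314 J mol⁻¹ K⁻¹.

6.83 L

Q = I·t = 0.5620 A × 116640 s = 65550 C.
n(e⁻) = Q/F = 65550 / 96500 = 0.6793 mol.
2 electrons are transferred per Cl₂ molecule, so n(Cl₂) = 0.6793 / 2 = 0.3396 mol.
V = nRT/P = (0.3396 × 8.314 × 295) / (122 × 10³ Pa) = 0.00683 m³ = 6.83 L.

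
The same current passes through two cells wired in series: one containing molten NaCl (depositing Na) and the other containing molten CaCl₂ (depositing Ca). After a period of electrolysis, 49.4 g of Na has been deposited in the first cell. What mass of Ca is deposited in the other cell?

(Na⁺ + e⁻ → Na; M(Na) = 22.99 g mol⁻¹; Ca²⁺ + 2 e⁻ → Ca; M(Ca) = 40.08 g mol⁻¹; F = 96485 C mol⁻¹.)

n(Na) = 49.4 / 22.99 = 2.149 mol.
Since Na⁺ + e⁻ → Na, n(e⁻) passed = 1 × 2.149 = 2.149 mol.
Cells in series carry the same charge, so the same 2.149 mol of electrons passes through cell 2.
Ca²⁺ + 2 e⁻ → Ca, so n(Ca) = 2.149 / 2 = 1.074 mol.
m(Ca) = 1.074 × 40.08 = 43.1 g.

43.1 g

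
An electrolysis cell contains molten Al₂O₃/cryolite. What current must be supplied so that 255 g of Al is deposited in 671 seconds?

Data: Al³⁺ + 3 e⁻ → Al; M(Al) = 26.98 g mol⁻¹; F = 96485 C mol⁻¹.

4080 A

n(Al) = 255 / 26.98 = 9.451 mol.
n(e⁻) = 3 × 9.451 = 28.35 mol.
Q = n(e⁻)·F = 28.35 × 96485 = 2736000 C.
I = Q/t = 2736000 / 671.00 s = 4080 A.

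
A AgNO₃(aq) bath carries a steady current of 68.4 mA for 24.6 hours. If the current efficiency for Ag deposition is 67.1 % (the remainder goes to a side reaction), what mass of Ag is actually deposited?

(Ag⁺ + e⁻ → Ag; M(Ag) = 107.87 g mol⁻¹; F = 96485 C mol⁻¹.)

Q = I·t = 0.06840 × 88560 = 6058 C.
n(e⁻) = 6058/96485 = 0.06278 mol; theoretically n(Ag) = 0.06278/1 = 0.06278 mol, m_theo = 6.772 g.
At 67.1 % efficiency, m_actual = 0.671 × 6.772 = 4.54 g.

4.54 g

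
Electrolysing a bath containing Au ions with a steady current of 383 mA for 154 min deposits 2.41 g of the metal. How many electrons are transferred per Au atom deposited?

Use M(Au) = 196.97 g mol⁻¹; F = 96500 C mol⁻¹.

3

Q = I·t = 0.3830 A × 9240.0 s = 3539 C, so n(e⁻) = 3539/96500 = 0.03667 mol.
n(Au) deposited = 2.41 / 196.97 = 0.01224 mol.
Electrons per atom = n(e⁻)/n(Au) = 0.03667 / 0.01224 = 3.00 ≈ 3, so the ion is Au³⁺.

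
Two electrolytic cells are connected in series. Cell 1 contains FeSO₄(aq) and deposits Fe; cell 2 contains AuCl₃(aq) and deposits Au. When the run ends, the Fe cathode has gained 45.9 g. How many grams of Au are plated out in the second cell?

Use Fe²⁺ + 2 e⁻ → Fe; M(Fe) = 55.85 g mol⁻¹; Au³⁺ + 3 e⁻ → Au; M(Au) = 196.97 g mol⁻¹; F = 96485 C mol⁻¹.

108 g

n(Fe) = 45.9 / 55.85 = 0.8218 mol.
Since Fe²⁺ + 2 e⁻ → Fe, n(e⁻) passed = 2 × 0.8218 = 1.644 mol.
Cells in series carry the same charge, so the same 1.644 mol of electrons passes through cell 2.
Au³⁺ + 3 e⁻ → Au, so n(Au) = 1.644 / 3 = 0.5479 mol.
m(Au) = 0.5479 × 196.97 = 108 g.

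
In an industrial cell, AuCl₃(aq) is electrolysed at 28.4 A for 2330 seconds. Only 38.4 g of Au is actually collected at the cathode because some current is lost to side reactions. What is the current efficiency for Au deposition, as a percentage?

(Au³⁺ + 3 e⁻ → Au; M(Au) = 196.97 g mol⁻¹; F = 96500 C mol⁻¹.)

85.3 %

Q = I·t = 28.40 × 2330.0 = 66170 C; n(e⁻) = 66170/96500 = 0.6857 mol.
Theoretical n(Au) = n(e⁻)/3 = 0.2286 mol, i.e. m_theo = 0.2286 × 196.97 = 45.02 g.
Efficiency = m_actual / m_theo = 38.4 / 45.02 = 85.3 %.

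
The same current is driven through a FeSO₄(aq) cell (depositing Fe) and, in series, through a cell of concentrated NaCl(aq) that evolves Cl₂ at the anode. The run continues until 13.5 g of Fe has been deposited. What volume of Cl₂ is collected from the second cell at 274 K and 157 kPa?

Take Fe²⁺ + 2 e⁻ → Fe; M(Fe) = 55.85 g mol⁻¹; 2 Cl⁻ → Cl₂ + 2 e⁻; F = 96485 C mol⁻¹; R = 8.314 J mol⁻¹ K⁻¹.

3.51 L

n(Fe) = 13.5 / 55.85 = 0.2417 mol, so n(e⁻) = 2 × 0.2417 = 0.4834 mol.
The cells are in series, so the same 0.4834 mol of electrons passes through the second cell.
2 Cl⁻ → Cl₂ + 2 e⁻ — 2 mol e⁻ per mol Cl₂, so n(Cl₂) = 0.4834/2 = 0.2417 mol.
V = nRT/P = (0.2417 × 8.314 × 274) / (157 × 10³) = 0.00351 m³ = 3.51 L.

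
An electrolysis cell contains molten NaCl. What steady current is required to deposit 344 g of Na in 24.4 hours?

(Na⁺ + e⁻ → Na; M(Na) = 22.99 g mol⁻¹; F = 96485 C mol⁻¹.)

16.4 A

n(Na) = 344 / 22.99 = 14.96 mol.
n(e⁻) = 1 × 14.96 = 14.96 mol.
Q = n(e⁻)·F = 14.96 × 96485 = 1444000 C.
I = Q/t = 1444000 / 87840 s = 16.4 A.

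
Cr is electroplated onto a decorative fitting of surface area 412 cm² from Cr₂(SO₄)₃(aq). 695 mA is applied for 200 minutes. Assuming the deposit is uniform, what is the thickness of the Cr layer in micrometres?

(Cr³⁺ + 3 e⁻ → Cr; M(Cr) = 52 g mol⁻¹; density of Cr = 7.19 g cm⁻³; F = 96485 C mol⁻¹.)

Q = I·t = 0.6950 × 12000 = 8340 C; n(e⁻) = 0.08644 mol.
n(Cr) = n(e⁻)/3 = 0.02881 mol, so m = 0.02881 × 52 = 1.498 g.
Volume = m/ρ = 1.498 / 7.19 = 0.2084 cm³.
Thickness = V/A = 0.2084 / 412 = 5.06 × 10⁻⁴ cm = 5.06 μm.

5.06 μm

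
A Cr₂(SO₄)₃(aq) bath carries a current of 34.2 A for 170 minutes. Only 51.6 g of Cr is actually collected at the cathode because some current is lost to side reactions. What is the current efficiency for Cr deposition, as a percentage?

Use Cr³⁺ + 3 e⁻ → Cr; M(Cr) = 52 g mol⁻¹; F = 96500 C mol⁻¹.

82.4 %

Q = I·t = 34.20 × 10200 = 348800 C; n(e⁻) = 348800/96500 = 3.615 mol.
Theoretical n(Cr) = n(e⁻)/3 = 1.205 mol, i.e. m_theo = 1.205 × 52 = 62.66 g.
Efficiency = m_actual / m_theo = 51.6 / 62.66 = 82.4 %.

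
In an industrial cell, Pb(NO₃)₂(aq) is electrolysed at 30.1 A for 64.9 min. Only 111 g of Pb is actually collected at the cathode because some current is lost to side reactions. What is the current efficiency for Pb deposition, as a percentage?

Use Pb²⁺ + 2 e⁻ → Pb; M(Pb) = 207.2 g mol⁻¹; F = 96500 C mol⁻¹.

Q = I·t = 30.10 × 3894.0 = 117200 C; n(e⁻) = 117200/96500 = 1.215 mol.
Theoretical n(Pb) = n(e⁻)/2 = 0.6073 mol, i.e. m_theo = 0.6073 × 207.2 = 125.8 g.
Efficiency = m_actual / m_theo = 111 / 125.8 = 88.2 %.

88.2 %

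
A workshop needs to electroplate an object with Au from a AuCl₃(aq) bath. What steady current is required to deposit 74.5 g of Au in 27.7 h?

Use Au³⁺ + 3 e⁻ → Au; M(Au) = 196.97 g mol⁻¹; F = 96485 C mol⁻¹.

n(Au) = 74.5 / 196.97 = 0.3782 mol.
n(e⁻) = 3 × 0.3782 = 1.135 mol.
Q = n(e⁻)·F = 1.135 × 96485 = 109500 C.
I = Q/t = 109500 / 99720 s = 1.10 A.

1.10 A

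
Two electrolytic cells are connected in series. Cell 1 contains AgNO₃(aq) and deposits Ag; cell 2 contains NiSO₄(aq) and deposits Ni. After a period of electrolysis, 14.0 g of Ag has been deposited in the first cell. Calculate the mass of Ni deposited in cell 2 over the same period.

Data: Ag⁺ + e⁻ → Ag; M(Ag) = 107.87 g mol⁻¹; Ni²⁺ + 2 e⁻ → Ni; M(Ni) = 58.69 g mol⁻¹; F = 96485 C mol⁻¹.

n(Ag) = 14.0 / 107.87 = 0.1298 mol.
Since Ag⁺ + e⁻ → Ag, n(e⁻) passed = 1 × 0.1298 = 0.1298 mol.
Cells in series carry the same charge, so the same 0.1298 mol of electrons passes through cell 2.
Ni²⁺ + 2 e⁻ → Ni, so n(Ni) = 0.1298 / 2 = 0.06489 mol.
m(Ni) = 0.06489 × 58.69 = 3.81 g.

3.81 g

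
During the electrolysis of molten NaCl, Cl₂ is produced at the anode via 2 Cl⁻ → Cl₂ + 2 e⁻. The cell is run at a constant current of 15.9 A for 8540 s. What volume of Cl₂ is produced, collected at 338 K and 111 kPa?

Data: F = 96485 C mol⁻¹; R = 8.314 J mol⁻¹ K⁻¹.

Q = I·t = 15.90 A × 8540.0 s = 135800 C.
n(e⁻) = Q/F = 135800 / 96485 = 1.407 mol.
2 electrons are transferred per Cl₂ molecule, so n(Cl₂) = 1.407 / 2 = 0.7037 mol.
V = nRT/P = (0.7037 × 8.314 × 338) / (111 × 10³ Pa) = 0.0178 m³ = 17.8 L.

17.8 L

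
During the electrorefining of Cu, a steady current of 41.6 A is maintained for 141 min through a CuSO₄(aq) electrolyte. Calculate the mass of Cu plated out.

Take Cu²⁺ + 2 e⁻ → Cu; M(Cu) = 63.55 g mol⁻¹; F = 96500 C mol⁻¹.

116 g

Q = I·t = 41.60 A × 8460.0 s = 351900 C.
n(e⁻) = Q/F = 351900 / 96500 = 3.647 mol.
Cu²⁺ + 2 e⁻ → Cu, so n(Cu) = n(e⁻)/2 = 1.824 mol.
m = n·M = 1.824 × 63.55 = 116 g.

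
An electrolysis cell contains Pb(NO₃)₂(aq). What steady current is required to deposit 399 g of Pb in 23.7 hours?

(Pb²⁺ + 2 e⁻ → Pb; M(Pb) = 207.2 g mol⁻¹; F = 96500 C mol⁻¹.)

n(Pb) = 399 / 207.2 = 1.926 mol.
n(e⁻) = 2 × 1.926 = 3.851 mol.
Q = n(e⁻)·F = 3.851 × 96500 = 371700 C.
I = Q/t = 371700 / 85320 s = 4.36 A.

4.36 A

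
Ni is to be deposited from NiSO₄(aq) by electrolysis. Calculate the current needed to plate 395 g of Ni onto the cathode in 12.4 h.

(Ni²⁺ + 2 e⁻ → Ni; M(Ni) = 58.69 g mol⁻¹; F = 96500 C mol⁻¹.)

29.1 A

n(Ni) = 395 / 58.69 = 6.730 mol.
n(e⁻) = 2 × 6.730 = 13.46 mol.
Q = n(e⁻)·F = 13.46 × 96500 = 1299000 C.
I = Q/t = 1299000 / 44640 s = 29.1 A.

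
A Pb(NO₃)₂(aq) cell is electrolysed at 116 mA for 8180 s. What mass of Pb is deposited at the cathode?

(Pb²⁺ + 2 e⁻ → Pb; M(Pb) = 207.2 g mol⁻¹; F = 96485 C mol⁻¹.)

1.02 g

Q = I·t = 0.1160 A × 8180.0 s = 948.9 C.
n(e⁻) = Q/F = 948.9 / 96485 = 0.009834 mol.
Pb²⁺ + 2 e⁻ → Pb, so n(Pb) = n(e⁻)/2 = 0.004917 mol.
m = n·M = 0.004917 × 207.2 = 1.02 g.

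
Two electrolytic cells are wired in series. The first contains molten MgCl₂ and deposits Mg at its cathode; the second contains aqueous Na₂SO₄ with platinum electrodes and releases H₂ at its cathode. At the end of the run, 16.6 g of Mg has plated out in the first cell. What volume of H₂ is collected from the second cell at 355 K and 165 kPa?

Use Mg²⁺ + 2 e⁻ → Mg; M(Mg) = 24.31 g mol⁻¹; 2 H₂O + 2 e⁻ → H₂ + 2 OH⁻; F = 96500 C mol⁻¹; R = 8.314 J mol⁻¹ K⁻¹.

n(Mg) = 16.6 / 24.31 = 0.6828 mol, so n(e⁻) = 2 × 0.6828 = 1.366 mol.
The cells are in series, so the same 1.366 mol of electrons passes through the second cell.
2 H₂O + 2 e⁻ → H₂ + 2 OH⁻ — 2 mol e⁻ per mol H₂, so n(H₂) = 1.366/2 = 0.6828 mol.
V = nRT/P = (0.6828 × 8.314 × 355) / (165 × 10³) = 0.0122 m³ = 12.2 L.

12.2 L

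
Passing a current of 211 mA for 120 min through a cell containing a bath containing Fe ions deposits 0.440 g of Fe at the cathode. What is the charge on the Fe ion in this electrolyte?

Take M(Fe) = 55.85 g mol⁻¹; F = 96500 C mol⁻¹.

+2

Q = I·t = 0.2110 A × 7200.0 s = 1519 C, so n(e⁻) = 1519/96500 = 0.01574 mol.
n(Fe) deposited = 0.440 / 55.85 = 0.007878 mol.
Electrons per atom = n(e⁻)/n(Fe) = 0.01574 / 0.007878 = 2.00 ≈ 2, so the ion is Fe²⁺.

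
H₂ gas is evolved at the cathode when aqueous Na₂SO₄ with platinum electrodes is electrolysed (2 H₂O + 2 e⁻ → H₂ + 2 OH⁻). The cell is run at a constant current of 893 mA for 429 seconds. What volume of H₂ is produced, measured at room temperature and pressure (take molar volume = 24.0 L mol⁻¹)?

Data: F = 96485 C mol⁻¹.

0.0476 L

Q = I·t = 0.8930 A × 429.00 s = 383.1 C.
n(e⁻) = Q/F = 383.1 / 96485 = 0.003971 mol.
2 electrons are transferred per H₂ molecule, so n(H₂) = 0.003971 / 2 = 0.001985 mol.
V = n × V_m = 0.001985 × 24.0 = 0.0476 L.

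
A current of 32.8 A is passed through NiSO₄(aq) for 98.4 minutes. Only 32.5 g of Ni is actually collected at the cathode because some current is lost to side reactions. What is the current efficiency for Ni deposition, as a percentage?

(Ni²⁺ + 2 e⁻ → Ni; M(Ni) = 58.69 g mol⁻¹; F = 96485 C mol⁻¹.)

Q = I·t = 32.80 × 5904.0 = 193700 C; n(e⁻) = 193700/96485 = 2.007 mol.
Theoretical n(Ni) = n(e⁻)/2 = 1.004 mol, i.e. m_theo = 1.004 × 58.69 = 58.90 g.
Efficiency = m_actual / m_theo = 32.5 / 58.90 = 55.2 %.

55.2 %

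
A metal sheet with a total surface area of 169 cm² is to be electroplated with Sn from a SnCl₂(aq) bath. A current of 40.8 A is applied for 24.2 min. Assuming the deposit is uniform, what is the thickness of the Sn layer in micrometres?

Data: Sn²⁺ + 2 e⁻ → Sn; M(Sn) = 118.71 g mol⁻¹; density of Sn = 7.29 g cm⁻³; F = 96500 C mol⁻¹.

296 μm

Q = I·t = 40.80 × 1452.0 = 59240 C; n(e⁻) = 0.6139 mol.
n(Sn) = n(e⁻)/2 = 0.3070 mol, so m = 0.3070 × 118.71 = 36.44 g.
Volume = m/ρ = 36.44 / 7.29 = 4.998 cm³.
Thickness = V/A = 4.998 / 169 = 0.0296 cm = 296 μm.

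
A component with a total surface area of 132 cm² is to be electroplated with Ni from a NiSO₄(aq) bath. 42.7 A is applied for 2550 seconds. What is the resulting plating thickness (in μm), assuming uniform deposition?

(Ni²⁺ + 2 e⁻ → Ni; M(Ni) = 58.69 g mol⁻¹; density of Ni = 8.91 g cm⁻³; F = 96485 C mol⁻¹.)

282 μm

Q = I·t = 42.70 × 2550.0 = 108900 C; n(e⁻) = 1.129 mol.
n(Ni) = n(e⁻)/2 = 0.5643 mol, so m = 0.5643 × 58.69 = 33.12 g.
Volume = m/ρ = 33.12 / 8.91 = 3.717 cm³.
Thickness = V/A = 3.717 / 132 = 0.0282 cm = 282 μm.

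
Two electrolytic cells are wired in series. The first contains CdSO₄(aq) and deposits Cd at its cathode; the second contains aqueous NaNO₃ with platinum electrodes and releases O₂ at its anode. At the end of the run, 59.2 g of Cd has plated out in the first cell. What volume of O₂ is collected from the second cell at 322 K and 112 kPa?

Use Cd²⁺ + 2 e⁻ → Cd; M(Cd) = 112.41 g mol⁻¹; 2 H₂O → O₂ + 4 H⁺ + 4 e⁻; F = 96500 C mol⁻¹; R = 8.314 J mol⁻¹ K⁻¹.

n(Cd) = 59.2 / 112.41 = 0.5266 mol, so n(e⁻) = 2 × 0.5266 = 1.053 mol.
The cells are in series, so the same 1.053 mol of electrons passes through the second cell.
2 H₂O → O₂ + 4 H⁺ + 4 e⁻ — 4 mol e⁻ per mol O₂, so n(O₂) = 1.053/4 = 0.2633 mol.
V = nRT/P = (0.2633 × 8.314 × 322) / (112 × 10³) = 0.00629 m³ = 6.29 L.

6.29 L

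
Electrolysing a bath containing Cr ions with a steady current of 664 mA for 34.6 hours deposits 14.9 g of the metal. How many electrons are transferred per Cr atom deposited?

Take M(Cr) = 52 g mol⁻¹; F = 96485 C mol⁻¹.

3

Q = I·t = 0.6640 A × 124560 s = 82710 C, so n(e⁻) = 82710/96485 = 0.8572 mol.
n(Cr) deposited = 14.9 / 52 = 0.2865 mol.
Electrons per atom = n(e⁻)/n(Cr) = 0.8572 / 0.2865 = 2.99 ≈ 3, so the ion is Cr³⁺.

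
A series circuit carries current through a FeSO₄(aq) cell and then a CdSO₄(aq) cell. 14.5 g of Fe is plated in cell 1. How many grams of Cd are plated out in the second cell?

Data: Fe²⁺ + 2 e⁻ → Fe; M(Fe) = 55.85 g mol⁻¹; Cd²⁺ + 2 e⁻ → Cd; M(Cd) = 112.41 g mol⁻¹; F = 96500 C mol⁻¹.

29.2 g

n(Fe) = 14.5 / 55.85 = 0.2596 mol.
Since Fe²⁺ + 2 e⁻ → Fe, n(e⁻) passed = 2 × 0.2596 = 0.5192 mol.
Cells in series carry the same charge, so the same 0.5192 mol of electrons passes through cell 2.
Cd²⁺ + 2 e⁻ → Cd, so n(Cd) = 0.5192 / 2 = 0.2596 mol.
m(Cd) = 0.2596 × 112.41 = 29.2 g.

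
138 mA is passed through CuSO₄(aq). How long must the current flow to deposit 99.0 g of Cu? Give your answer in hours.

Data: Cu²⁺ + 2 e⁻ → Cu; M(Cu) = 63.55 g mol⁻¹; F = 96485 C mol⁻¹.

605 h

n(Cu) = m/M = 99.0 / 63.55 = 1.558 mol.
Each Cu atom requires 2 electrons, so n(e⁻) = 2 × 1.558 = 3.116 mol.
Q = n(e⁻)·F = 3.116 × 96485 = 300600 C.
t = Q/I = 300600 / 0.1380 A = 2178000 s = 605 h.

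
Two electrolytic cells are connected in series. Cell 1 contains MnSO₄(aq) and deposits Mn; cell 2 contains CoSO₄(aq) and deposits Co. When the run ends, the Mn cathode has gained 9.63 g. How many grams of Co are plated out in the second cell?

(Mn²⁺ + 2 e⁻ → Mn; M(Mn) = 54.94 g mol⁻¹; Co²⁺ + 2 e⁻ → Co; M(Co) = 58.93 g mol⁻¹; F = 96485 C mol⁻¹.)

n(Mn) = 9.63 / 54.94 = 0.1753 mol.
Since Mn²⁺ + 2 e⁻ → Mn, n(e⁻) passed = 2 × 0.1753 = 0.3506 mol.
Cells in series carry the same charge, so the same 0.3506 mol of electrons passes through cell 2.
Co²⁺ + 2 e⁻ → Co, so n(Co) = 0.3506 / 2 = 0.1753 mol.
m(Co) = 0.1753 × 58.93 = 10.3 g.

10.3 g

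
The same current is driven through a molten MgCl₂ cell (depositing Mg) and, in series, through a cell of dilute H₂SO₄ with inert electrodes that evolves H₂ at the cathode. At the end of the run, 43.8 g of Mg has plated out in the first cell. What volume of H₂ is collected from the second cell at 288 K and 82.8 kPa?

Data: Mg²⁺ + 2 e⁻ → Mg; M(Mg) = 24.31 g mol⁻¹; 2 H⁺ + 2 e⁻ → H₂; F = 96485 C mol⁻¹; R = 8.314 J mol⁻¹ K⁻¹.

52.1 L

n(Mg) = 43.8 / 24.31 = 1.802 mol, so n(e⁻) = 2 × 1.802 = 3.603 mol.
The cells are in series, so the same 3.603 mol of electrons passes through the second cell.
2 H⁺ + 2 e⁻ → H₂ — 2 mol e⁻ per mol H₂, so n(H₂) = 3.603/2 = 1.802 mol.
V = nRT/P = (1.802 × 8.314 × 288) / (82.8 × 10³) = 0.0521 m³ = 52.1 L.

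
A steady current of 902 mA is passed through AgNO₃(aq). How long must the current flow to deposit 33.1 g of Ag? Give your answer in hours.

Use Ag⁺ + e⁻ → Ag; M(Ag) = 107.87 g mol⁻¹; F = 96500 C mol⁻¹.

n(Ag) = m/M = 33.1 / 107.87 = 0.3069 mol.
Each Ag atom requires 1 electron, so n(e⁻) = 1 × 0.3069 = 0.3069 mol.
Q = n(e⁻)·F = 0.3069 × 96500 = 29610 C.
t = Q/I = 29610 / 0.9020 A = 32830 s = 9.12 h.

9.12 h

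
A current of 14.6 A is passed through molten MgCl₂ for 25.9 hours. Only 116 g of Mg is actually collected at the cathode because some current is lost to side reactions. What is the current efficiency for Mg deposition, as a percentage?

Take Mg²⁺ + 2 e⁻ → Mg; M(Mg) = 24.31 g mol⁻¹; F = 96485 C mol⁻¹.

67.6 %

Q = I·t = 14.60 × 93240 = 1361000 C; n(e⁻) = 1361000/96485 = 14.11 mol.
Theoretical n(Mg) = n(e⁻)/2 = 7.054 mol, i.e. m_theo = 7.054 × 24.31 = 171.5 g.
Efficiency = m_actual / m_theo = 116 / 171.5 = 67.6 %.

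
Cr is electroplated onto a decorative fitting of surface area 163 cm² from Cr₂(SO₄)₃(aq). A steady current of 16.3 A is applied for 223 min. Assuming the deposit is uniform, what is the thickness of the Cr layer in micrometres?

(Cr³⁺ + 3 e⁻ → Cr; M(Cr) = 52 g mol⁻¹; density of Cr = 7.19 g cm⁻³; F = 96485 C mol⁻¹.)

Q = I·t = 16.30 × 13380 = 218100 C; n(e⁻) = 2.260 mol.
n(Cr) = n(e⁻)/3 = 0.7535 mol, so m = 0.7535 × 52 = 39.18 g.
Volume = m/ρ = 39.18 / 7.19 = 5.449 cm³.
Thickness = V/A = 5.449 / 163 = 0.0334 cm = 334 μm.

334 μm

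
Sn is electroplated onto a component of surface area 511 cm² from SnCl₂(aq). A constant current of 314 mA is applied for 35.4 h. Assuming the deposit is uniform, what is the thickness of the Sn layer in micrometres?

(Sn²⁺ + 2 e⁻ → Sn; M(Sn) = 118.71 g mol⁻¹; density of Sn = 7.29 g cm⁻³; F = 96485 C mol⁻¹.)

66.1 μm

Q = I·t = 0.3140 × 127440 = 40020 C; n(e⁻) = 0.4147 mol.
n(Sn) = n(e⁻)/2 = 0.2074 mol, so m = 0.2074 × 118.71 = 24.62 g.
Volume = m/ρ = 24.62 / 7.29 = 3.377 cm³.
Thickness = V/A = 3.377 / 511 = 0.00661 cm = 66.1 μm.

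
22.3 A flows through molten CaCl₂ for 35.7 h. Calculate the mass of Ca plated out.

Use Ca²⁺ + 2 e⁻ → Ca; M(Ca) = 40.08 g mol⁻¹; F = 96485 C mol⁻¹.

Q = I·t = 22.30 A × 128520 s = 2866000 C.
n(e⁻) = Q/F = 2866000 / 96485 = 29.70 mol.
Ca²⁺ + 2 e⁻ → Ca, so n(Ca) = n(e⁻)/2 = 14.85 mol.
m = n·M = 14.85 × 40.08 = 595 g.

595 g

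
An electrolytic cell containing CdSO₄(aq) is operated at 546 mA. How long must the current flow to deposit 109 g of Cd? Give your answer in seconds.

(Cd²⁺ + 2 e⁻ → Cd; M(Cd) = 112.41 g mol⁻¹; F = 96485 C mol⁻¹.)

n(Cd) = m/M = 109 / 112.41 = 0.9697 mol.
Each Cd atom requires 2 electrons, so n(e⁻) = 2 × 0.9697 = 1.939 mol.
Q = n(e⁻)·F = 1.939 × 96485 = 187100 C.
t = Q/I = 187100 / 0.5460 A = 342700 s.

3.43 × 10⁵ s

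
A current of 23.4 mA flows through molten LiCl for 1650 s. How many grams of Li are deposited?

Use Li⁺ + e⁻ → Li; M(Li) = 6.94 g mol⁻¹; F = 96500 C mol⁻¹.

Q = I·t = 0.02340 A × 1650.0 s = 38.61 C.
n(e⁻) = Q/F = 38.61 / 96500 = 0.0004001 mol.
Li⁺ + e⁻ → Li, so n(Li) = n(e⁻)/1 = 0.0004001 mol.
m = n·M = 0.0004001 × 6.94 = 0.00278 g.

0.00278 g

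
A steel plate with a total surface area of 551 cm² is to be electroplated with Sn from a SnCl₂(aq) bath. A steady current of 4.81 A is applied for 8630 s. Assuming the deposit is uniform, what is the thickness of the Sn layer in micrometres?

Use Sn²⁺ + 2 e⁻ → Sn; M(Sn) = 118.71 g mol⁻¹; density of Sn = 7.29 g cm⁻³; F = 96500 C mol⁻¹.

63.6 μm

Q = I·t = 4.810 × 8630.0 = 41510 C; n(e⁻) = 0.4302 mol.
n(Sn) = n(e⁻)/2 = 0.2151 mol, so m = 0.2151 × 118.71 = 25.53 g.
Volume = m/ρ = 25.53 / 7.29 = 3.502 cm³.
Thickness = V/A = 3.502 / 551 = 0.00636 cm = 63.6 μm.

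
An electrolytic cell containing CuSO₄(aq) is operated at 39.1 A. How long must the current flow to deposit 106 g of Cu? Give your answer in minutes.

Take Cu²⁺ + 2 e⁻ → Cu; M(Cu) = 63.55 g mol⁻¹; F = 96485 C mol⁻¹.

137 min

n(Cu) = m/M = 106 / 63.55 = 1.668 mol.
Each Cu atom requires 2 electrons, so n(e⁻) = 2 × 1.668 = 3.336 mol.
Q = n(e⁻)·F = 3.336 × 96485 = 321900 C.
t = Q/I = 321900 / 39.10 A = 8232 s = 137 min.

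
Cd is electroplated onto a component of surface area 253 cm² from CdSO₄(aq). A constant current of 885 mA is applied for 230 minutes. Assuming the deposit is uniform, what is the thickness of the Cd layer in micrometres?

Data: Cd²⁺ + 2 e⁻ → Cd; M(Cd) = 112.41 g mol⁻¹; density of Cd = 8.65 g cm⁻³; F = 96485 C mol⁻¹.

32.5 μm

Q = I·t = 0.8850 × 13800 = 12210 C; n(e⁻) = 0.1266 mol.
n(Cd) = n(e⁻)/2 = 0.06329 mol, so m = 0.06329 × 112.41 = 7.114 g.
Volume = m/ρ = 7.114 / 8.65 = 0.8225 cm³.
Thickness = V/A = 0.8225 / 253 = 0.00325 cm = 32.5 μm.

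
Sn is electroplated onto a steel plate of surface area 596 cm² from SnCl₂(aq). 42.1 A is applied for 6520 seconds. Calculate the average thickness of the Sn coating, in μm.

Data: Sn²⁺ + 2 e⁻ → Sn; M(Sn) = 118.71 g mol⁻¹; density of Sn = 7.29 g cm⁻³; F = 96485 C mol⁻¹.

389 μm

Q = I·t = 42.10 × 6520.0 = 274500 C; n(e⁻) = 2.845 mol.
n(Sn) = n(e⁻)/2 = 1.422 mol, so m = 1.422 × 118.71 = 168.9 g.
Volume = m/ρ = 168.9 / 7.29 = 23.16 cm³.
Thickness = V/A = 23.16 / 596 = 0.0389 cm = 389 μm.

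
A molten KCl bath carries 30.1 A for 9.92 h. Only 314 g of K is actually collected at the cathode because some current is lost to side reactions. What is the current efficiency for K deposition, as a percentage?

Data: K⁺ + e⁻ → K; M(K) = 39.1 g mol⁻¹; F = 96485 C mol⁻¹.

Q = I·t = 30.10 × 35712 = 1075000 C; n(e⁻) = 1075000/96485 = 11.14 mol.
Theoretical n(K) = n(e⁻)/1 = 11.14 mol, i.e. m_theo = 11.14 × 39.1 = 435.6 g.
Efficiency = m_actual / m_theo = 314 / 435.6 = 72.1 %.

72.1 %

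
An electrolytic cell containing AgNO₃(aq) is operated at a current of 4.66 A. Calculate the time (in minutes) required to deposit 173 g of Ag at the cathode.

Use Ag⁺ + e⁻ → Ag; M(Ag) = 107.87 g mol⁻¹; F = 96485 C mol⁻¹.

n(Ag) = m/M = 173 / 107.87 = 1.604 mol.
Each Ag atom requires 1 electron, so n(e⁻) = 1 × 1.604 = 1.604 mol.
Q = n(e⁻)·F = 1.604 × 96485 = 154700 C.
t = Q/I = 154700 / 4.660 A = 33210 s = 553 min.

553 min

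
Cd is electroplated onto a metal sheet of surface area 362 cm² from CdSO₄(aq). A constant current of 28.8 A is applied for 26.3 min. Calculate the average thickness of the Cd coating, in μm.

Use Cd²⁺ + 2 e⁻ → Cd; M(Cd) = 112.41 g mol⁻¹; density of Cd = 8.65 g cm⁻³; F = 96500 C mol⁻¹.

84.5 μm

Q = I·t = 28.80 × 1578.0 = 45450 C; n(e⁻) = 0.4709 mol.
n(Cd) = n(e⁻)/2 = 0.2355 mol, so m = 0.2355 × 112.41 = 26.47 g.
Volume = m/ρ = 26.47 / 8.65 = 3.060 cm³.
Thickness = V/A = 3.060 / 362 = 0.00845 cm = 84.5 μm.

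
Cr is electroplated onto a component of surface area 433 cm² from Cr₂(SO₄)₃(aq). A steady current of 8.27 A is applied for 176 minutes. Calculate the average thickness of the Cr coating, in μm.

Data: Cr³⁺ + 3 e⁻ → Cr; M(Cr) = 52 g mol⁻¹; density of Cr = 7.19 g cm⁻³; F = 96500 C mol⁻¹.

Q = I·t = 8.270 × 10560 = 87330 C; n(e⁻) = 0.9050 mol.
n(Cr) = n(e⁻)/3 = 0.3017 mol, so m = 0.3017 × 52 = 15.69 g.
Volume = m/ρ = 15.69 / 7.19 = 2.182 cm³.
Thickness = V/A = 2.182 / 433 = 0.00504 cm = 50.4 μm.

50.4 μm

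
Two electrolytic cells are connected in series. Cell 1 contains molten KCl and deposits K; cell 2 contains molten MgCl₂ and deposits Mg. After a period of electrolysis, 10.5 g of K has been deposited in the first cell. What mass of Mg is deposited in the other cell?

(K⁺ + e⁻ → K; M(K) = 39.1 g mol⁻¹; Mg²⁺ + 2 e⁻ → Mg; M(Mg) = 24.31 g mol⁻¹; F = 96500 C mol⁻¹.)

3.26 g

n(K) = 10.5 / 39.1 = 0.2685 mol.
Since K⁺ + e⁻ → K, n(e⁻) passed = 1 × 0.2685 = 0.2685 mol.
Cells in series carry the same charge, so the same 0.2685 mol of electrons passes through cell 2.
Mg²⁺ + 2 e⁻ → Mg, so n(Mg) = 0.2685 / 2 = 0.1343 mol.
m(Mg) = 0.1343 × 24.31 = 3.26 g.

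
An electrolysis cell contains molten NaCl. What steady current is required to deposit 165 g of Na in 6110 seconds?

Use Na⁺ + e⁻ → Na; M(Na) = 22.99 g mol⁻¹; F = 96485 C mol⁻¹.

113 A

n(Na) = 165 / 22.99 = 7.177 mol.
n(e⁻) = 1 × 7.177 = 7.177 mol.
Q = n(e⁻)·F = 7.177 × 96485 = 692500 C.
I = Q/t = 692500 / 6110.0 s = 113 A.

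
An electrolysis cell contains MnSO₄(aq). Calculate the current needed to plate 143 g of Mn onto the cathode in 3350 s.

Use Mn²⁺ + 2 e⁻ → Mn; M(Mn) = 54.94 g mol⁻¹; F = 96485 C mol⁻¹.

n(Mn) = 143 / 54.94 = 2.603 mol.
n(e⁻) = 2 × 2.603 = 5.206 mol.
Q = n(e⁻)·F = 5.206 × 96485 = 502300 C.
I = Q/t = 502300 / 3350.0 s = 150 A.

150 A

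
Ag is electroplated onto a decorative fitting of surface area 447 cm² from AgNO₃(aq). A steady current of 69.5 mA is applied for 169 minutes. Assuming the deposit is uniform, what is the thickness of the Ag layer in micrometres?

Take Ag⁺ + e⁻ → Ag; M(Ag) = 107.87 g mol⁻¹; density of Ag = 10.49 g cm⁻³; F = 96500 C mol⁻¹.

1.68 μm

Q = I·t = 0.06950 × 10140 = 704.7 C; n(e⁻) = 0.007303 mol.
n(Ag) = n(e⁻)/1 = 0.007303 mol, so m = 0.007303 × 107.87 = 0.7878 g.
Volume = m/ρ = 0.7878 / 10.49 = 0.07510 cm³.
Thickness = V/A = 0.07510 / 447 = 1.68 × 10⁻⁴ cm = 1.68 μm.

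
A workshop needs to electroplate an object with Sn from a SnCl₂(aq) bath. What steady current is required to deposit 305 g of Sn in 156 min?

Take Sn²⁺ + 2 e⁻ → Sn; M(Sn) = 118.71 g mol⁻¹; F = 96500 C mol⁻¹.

n(Sn) = 305 / 118.71 = 2.569 mol.
n(e⁻) = 2 × 2.569 = 5.139 mol.
Q = n(e⁻)·F = 5.139 × 96500 = 495900 C.
I = Q/t = 495900 / 9360.0 s = 53.0 A.

53.0 A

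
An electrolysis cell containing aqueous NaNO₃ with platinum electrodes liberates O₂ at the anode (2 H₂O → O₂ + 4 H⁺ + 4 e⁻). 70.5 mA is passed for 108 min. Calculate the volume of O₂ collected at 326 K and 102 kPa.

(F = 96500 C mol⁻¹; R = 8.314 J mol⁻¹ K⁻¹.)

0.0314 L

Q = I·t = 0.07050 A × 6480.0 s = 456.8 C.
n(e⁻) = Q/F = 456.8 / 96500 = 0.004734 mol.
4 electrons are transferred per O₂ molecule, so n(O₂) = 0.004734 / 4 = 0.001184 mol.
V = nRT/P = (0.001184 × 8.314 × 326) / (102 × 10³ Pa) = 3.14 × 10⁻⁵ m³ = 0.0314 L.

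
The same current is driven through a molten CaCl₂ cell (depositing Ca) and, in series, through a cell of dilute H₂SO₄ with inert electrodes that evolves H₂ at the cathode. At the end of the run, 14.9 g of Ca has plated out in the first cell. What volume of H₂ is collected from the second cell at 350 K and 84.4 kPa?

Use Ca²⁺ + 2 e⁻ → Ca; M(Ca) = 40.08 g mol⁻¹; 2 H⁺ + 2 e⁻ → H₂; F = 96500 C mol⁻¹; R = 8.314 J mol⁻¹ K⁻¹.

12.8 L

n(Ca) = 14.9 / 40.08 = 0.3718 mol, so n(e⁻) = 2 × 0.3718 = 0.7435 mol.
The cells are in series, so the same 0.7435 mol of electrons passes through the second cell.
2 H⁺ + 2 e⁻ → H₂ — 2 mol e⁻ per mol H₂, so n(H₂) = 0.7435/2 = 0.3718 mol.
V = nRT/P = (0.3718 × 8.314 × 350) / (84.4 × 10³) = 0.0128 m³ = 12.8 L.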